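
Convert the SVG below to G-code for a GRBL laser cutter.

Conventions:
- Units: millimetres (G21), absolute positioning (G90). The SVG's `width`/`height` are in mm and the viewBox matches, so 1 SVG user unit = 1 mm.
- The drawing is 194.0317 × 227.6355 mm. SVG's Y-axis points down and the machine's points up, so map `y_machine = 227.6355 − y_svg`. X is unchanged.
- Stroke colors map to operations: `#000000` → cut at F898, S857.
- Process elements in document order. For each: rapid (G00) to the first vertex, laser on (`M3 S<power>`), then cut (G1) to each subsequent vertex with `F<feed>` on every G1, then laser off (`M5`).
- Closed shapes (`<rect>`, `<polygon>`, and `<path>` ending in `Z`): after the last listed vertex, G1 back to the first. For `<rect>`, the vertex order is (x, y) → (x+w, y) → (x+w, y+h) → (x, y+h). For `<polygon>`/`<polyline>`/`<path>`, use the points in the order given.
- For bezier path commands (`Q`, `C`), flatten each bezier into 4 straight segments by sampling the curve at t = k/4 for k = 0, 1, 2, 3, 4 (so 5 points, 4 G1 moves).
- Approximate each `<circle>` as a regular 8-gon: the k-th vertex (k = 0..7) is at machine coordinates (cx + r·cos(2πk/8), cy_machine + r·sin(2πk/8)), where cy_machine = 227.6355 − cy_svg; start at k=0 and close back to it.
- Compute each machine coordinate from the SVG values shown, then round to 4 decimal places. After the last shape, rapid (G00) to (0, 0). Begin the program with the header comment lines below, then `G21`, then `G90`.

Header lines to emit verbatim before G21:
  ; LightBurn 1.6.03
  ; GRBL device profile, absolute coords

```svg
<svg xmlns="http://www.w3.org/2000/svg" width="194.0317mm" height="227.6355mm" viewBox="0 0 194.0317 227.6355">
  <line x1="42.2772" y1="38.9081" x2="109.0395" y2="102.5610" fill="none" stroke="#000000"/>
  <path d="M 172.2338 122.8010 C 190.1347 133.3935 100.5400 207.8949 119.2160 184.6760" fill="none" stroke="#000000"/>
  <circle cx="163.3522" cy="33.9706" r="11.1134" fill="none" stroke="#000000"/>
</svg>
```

; LightBurn 1.6.03
; GRBL device profile, absolute coords
G21
G90
G00 X42.2772 Y188.7274
M3 S857
G1 X109.0395 Y125.0745 F898
M5
G00 X172.2338 Y104.8345
M3 S857
G1 X168.8754 Y87.4327 F898
G1 X145.4342 Y61.2177 F898
G1 X122.1384 Y41.3424 F898
G1 X119.2160 Y42.9595 F898
M5
G00 X174.4656 Y193.6649
M3 S857
G1 X171.2106 Y201.5233 F898
G1 X163.3522 Y204.7783 F898
G1 X155.4938 Y201.5233 F898
G1 X152.2388 Y193.6649 F898
G1 X155.4938 Y185.8065 F898
G1 X163.3522 Y182.5515 F898
G1 X171.2106 Y185.8065 F898
G1 X174.4656 Y193.6649 F898
M5
G00 X0.0000 Y0.0000

1 u = 1 mm; y_m = 227.6355 − y.

[1] `<line>` line segment, #000000→cut S857 F898: (42.2772,188.7274) → (109.0395,125.0745)

[2] `<path>` cubic bezier, #000000→cut S857 F898: (172.2338,104.8345) → (168.8754,87.4327) → (145.4342,61.2177) → (122.1384,41.3424) → (119.2160,42.9595)

[3] `<circle>` circle, #000000→cut S857 F898: (174.4656,193.6649) → (171.2106,201.5233) → (163.3522,204.7783) → (155.4938,201.5233) → (152.2388,193.6649) → (155.4938,185.8065) → (163.3522,182.5515) → (171.2106,185.8065) → (174.4656,193.6649) (closed)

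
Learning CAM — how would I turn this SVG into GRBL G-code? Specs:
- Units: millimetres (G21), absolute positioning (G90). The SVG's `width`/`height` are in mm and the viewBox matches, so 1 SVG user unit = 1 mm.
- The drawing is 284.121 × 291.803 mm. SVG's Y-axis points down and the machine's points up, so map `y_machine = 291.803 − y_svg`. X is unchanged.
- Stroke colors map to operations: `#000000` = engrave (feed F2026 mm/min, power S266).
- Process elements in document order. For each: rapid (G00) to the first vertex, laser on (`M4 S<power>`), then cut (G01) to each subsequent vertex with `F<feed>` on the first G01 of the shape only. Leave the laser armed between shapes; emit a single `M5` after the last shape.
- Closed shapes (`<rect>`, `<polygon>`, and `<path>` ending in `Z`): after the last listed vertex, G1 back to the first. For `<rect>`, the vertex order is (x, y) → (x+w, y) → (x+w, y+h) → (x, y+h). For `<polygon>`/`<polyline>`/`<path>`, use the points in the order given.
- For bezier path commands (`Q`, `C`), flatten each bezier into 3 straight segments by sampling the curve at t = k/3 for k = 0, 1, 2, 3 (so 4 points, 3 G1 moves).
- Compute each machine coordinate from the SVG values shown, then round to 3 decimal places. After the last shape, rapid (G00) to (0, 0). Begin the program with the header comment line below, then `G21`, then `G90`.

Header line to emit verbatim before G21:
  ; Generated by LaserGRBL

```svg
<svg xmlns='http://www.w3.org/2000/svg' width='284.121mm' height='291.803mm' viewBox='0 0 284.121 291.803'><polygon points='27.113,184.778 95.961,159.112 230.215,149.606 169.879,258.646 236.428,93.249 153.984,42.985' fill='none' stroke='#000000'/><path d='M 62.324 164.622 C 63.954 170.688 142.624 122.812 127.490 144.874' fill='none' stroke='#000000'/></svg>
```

; Generated by LaserGRBL
G21
G90
G00 X27.113 Y107.025
M4 S266
G01 X95.961 Y132.691 F2026
G01 X230.215 Y142.197
G01 X169.879 Y33.157
G01 X236.428 Y198.554
G01 X153.984 Y248.818
G01 X27.113 Y107.025
G00 X62.324 Y127.181
M4 S266
G01 X83.306 Y134.508 F2026
G01 X117.684 Y150.266
G01 X127.490 Y146.929
M5
G00 X0.000 Y0.000

1 u = 1 mm; y_m = 291.803 − y.

[1] `<polygon>` closed polygon, #000000→engrave S266 F2026: (27.113,107.025) → (95.961,132.691) → (230.215,142.197) → (169.879,33.157) → (236.428,198.554) → (153.984,248.818) → (27.113,107.025) (closed)

[2] `<path>` cubic bezier, #000000→engrave S266 F2026: (62.324,127.181) → (83.306,134.508) → (117.684,150.266) → (127.490,146.929)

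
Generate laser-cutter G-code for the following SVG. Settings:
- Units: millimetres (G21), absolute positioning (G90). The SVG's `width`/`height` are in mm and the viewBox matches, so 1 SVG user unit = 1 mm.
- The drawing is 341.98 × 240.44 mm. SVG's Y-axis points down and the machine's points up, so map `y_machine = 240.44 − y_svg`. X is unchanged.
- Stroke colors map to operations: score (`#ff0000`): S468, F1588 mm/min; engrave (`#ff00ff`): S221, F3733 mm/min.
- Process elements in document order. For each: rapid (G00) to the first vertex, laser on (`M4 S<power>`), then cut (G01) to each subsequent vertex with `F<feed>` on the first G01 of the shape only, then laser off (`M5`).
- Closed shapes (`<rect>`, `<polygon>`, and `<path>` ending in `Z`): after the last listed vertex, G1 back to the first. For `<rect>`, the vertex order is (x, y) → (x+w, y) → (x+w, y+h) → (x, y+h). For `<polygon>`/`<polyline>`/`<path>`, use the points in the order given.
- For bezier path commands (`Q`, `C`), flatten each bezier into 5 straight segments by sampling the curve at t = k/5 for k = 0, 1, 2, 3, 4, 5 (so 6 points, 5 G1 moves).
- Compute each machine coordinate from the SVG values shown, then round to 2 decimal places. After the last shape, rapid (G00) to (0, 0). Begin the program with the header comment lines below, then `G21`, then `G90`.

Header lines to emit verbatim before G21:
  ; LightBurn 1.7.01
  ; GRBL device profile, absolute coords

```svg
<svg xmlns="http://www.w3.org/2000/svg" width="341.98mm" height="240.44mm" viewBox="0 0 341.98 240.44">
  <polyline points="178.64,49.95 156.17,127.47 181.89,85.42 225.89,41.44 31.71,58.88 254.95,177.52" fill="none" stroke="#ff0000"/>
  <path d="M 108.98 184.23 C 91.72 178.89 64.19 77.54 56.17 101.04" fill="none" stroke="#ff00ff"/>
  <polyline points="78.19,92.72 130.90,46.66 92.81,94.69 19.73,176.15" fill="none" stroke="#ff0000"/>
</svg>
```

; LightBurn 1.7.01
; GRBL device profile, absolute coords
G21
G90
G00 X178.64 Y190.49
M4 S468
G01 X156.17 Y112.97 F1588
G01 X181.89 Y155.02
G01 X225.89 Y199.00
G01 X31.71 Y181.56
G01 X254.95 Y62.92
M5
G00 X108.98 Y56.21
M4 S221
G01 X97.63 Y69.17 F3733
G01 X85.24 Y94.57
G01 X73.25 Y121.81
G01 X63.08 Y140.28
G01 X56.17 Y139.40
M5
G00 X78.19 Y147.72
M4 S468
G01 X130.90 Y193.78 F1588
G01 X92.81 Y145.75
G01 X19.73 Y64.29
M5
G00 X0.00 Y0.00

viewBox `0 0 341.98 240.44` with mm width/height → 1 unit = 1 mm. Flip: y_m = 240.44 − y_svg.

**Shape 1** — `<polyline>` open polyline, stroke `#ff0000` → score (S468, F1588). Machine vertices: (178.64,190.49) → (156.17,112.97) → (181.89,155.02) → (225.89,199.00) → (31.71,181.56) → (254.95,62.92). Open path.

**Shape 2** — `<path>` cubic bezier, stroke `#ff00ff` → engrave (S221, F3733). Control points (SVG): P0=(108.98,184.23), P1=(91.72,178.89), P2=(64.19,77.54), P3=(56.17,101.04); sampled at t=k/5. Machine vertices: (108.98,56.21) → (97.63,69.17) → (85.24,94.57) → (73.25,121.81) → (63.08,140.28) → (56.17,139.40). Open path.

**Shape 3** — `<polyline>` open polyline, stroke `#ff0000` → score (S468, F1588). Machine vertices: (78.19,147.72) → (130.90,193.78) → (92.81,145.75) → (19.73,64.29). Open path.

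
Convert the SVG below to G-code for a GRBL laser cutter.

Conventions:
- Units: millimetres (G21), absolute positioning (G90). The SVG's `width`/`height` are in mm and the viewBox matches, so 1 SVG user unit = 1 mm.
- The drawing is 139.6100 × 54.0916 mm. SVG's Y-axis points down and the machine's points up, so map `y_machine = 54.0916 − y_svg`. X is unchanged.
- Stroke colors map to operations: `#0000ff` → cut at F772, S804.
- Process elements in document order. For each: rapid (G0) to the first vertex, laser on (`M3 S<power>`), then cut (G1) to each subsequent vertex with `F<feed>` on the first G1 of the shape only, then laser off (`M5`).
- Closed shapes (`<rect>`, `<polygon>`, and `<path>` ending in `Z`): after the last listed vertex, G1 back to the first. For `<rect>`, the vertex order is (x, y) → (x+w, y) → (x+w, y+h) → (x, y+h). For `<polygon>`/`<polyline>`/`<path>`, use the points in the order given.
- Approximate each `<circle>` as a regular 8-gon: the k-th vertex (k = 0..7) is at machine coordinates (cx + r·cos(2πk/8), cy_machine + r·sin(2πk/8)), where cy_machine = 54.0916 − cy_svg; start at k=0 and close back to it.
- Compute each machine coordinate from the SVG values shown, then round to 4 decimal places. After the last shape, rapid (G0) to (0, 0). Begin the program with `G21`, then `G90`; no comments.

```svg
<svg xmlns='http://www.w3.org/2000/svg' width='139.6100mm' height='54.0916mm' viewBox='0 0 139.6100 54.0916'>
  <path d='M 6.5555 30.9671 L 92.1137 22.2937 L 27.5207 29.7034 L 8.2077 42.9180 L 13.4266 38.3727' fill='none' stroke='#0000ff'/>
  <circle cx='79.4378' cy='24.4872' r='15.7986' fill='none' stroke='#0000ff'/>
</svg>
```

G21
G90
G0 X6.5555 Y23.1245
M3 S804
G1 X92.1137 Y31.7979 F772
G1 X27.5207 Y24.3882
G1 X8.2077 Y11.1736
G1 X13.4266 Y15.7189
M5
G0 X95.2364 Y29.6044
M3 S804
G1 X90.6091 Y40.7757 F772
G1 X79.4378 Y45.4030
G1 X68.2665 Y40.7757
G1 X63.6392 Y29.6044
G1 X68.2665 Y18.4331
G1 X79.4378 Y13.8058
G1 X90.6091 Y18.4331
G1 X95.2364 Y29.6044
M5
G0 X0.0000 Y0.0000

1 u = 1 mm; y_m = 54.0916 − y.

[1] `<path>` open polyline, #0000ff→cut S804 F772: (6.5555,23.1245) → (92.1137,31.7979) → (27.5207,24.3882) → (8.2077,11.1736) → (13.4266,15.7189)

[2] `<circle>` circle, #0000ff→cut S804 F772: (95.2364,29.6044) → (90.6091,40.7757) → (79.4378,45.4030) → (68.2665,40.7757) → (63.6392,29.6044) → (68.2665,18.4331) → (79.4378,13.8058) → (90.6091,18.4331) → (95.2364,29.6044) (closed)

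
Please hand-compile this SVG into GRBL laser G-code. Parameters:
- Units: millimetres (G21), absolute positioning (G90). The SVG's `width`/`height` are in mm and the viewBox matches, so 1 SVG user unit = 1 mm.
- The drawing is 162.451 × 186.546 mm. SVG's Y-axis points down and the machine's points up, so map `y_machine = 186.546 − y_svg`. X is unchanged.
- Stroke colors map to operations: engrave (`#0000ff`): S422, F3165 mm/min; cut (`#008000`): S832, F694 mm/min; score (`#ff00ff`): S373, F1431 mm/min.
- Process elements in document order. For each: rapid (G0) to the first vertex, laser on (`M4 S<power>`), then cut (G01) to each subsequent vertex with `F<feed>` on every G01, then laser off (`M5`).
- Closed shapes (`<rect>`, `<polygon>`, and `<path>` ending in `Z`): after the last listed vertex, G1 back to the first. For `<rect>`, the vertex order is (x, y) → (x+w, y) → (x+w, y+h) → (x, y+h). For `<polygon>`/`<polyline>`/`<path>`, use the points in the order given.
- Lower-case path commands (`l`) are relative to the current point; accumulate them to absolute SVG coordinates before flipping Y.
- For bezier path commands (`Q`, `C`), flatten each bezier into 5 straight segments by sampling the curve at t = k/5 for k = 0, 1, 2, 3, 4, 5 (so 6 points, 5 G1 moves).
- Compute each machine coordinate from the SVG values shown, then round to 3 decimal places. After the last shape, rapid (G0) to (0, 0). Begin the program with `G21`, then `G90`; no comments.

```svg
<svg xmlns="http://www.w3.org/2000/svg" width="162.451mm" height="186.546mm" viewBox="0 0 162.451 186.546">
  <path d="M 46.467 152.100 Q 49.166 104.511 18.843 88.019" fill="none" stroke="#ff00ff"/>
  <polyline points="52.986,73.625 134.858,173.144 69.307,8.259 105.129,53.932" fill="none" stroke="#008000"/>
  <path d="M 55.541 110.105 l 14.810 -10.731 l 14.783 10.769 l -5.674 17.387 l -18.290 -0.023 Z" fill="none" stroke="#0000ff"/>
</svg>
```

Since the viewBox matches the mm dimensions, user units are millimetres directly. The only transform is the Y-flip y_m = 186.546 − y_svg.

Shape 1 is a quadratic bezier drawn with `<path>`. Its stroke #ff00ff means score at S373, F1431. After flipping Y the toolpath is (46.467,34.446) → (46.226,52.238) → (43.343,67.542) → (37.818,80.358) → (29.651,90.686) → (18.843,98.527).

Shape 2 is a open polyline drawn with `<polyline>`. Its stroke #008000 means cut at S832, F694. After flipping Y the toolpath is (52.986,112.921) → (134.858,13.402) → (69.307,178.287) → (105.129,132.614).

Shape 3 is a regular polygon drawn with `<path>`. Its stroke #0000ff means engrave at S422, F3165. After flipping Y the toolpath is (55.541,76.441) → (70.351,87.172) → (85.134,76.403) → (79.460,59.016) → (61.170,59.039) → (55.541,76.441), returning to the start.

G21
G90
G0 X46.467 Y34.446
M4 S373
G01 X46.226 Y52.238 F1431
G01 X43.343 Y67.542 F1431
G01 X37.818 Y80.358 F1431
G01 X29.651 Y90.686 F1431
G01 X18.843 Y98.527 F1431
M5
G0 X52.986 Y112.921
M4 S832
G01 X134.858 Y13.402 F694
G01 X69.307 Y178.287 F694
G01 X105.129 Y132.614 F694
M5
G0 X55.541 Y76.441
M4 S422
G01 X70.351 Y87.172 F3165
G01 X85.134 Y76.403 F3165
G01 X79.460 Y59.016 F3165
G01 X61.170 Y59.039 F3165
G01 X55.541 Y76.441 F3165
M5
G0 X0.000 Y0.000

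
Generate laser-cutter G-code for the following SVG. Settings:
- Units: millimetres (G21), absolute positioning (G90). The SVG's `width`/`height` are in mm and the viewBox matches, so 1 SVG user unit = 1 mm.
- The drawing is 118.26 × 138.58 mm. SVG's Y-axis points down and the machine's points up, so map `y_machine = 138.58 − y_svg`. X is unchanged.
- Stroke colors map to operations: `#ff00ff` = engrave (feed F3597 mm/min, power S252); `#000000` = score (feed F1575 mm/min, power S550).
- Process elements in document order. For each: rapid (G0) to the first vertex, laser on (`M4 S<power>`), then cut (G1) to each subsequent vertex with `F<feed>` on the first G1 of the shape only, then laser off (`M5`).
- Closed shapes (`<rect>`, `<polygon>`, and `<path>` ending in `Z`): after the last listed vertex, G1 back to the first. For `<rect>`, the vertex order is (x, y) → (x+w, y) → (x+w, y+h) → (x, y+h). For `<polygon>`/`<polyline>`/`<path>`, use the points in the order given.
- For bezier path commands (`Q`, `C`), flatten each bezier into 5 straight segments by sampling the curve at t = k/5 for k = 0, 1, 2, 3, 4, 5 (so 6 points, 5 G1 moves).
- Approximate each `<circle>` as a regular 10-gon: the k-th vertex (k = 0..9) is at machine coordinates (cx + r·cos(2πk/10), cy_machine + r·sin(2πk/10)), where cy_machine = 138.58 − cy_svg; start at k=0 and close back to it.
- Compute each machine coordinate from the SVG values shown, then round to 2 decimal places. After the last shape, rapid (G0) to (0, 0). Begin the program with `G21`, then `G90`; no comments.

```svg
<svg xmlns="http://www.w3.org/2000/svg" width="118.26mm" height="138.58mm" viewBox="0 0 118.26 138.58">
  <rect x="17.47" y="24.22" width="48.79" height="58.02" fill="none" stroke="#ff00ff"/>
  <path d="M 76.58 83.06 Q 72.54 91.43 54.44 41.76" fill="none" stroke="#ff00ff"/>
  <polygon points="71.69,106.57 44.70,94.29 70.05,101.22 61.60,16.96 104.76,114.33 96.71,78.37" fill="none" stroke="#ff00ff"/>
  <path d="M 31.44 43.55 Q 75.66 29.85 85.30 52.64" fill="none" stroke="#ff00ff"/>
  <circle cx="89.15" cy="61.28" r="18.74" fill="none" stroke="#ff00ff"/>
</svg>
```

G21
G90
G0 X17.47 Y114.36
M4 S252
G1 X66.26 Y114.36 F3597
G1 X66.26 Y56.34
G1 X17.47 Y56.34
G1 X17.47 Y114.36
M5
G0 X76.58 Y55.52
M4 S252
G1 X74.40 Y54.49 F3597
G1 X71.10 Y58.11
G1 X66.67 Y66.37
G1 X61.12 Y79.27
G1 X54.44 Y96.82
M5
G0 X71.69 Y32.01
M4 S252
G1 X44.70 Y44.29 F3597
G1 X70.05 Y37.36
G1 X61.60 Y121.62
G1 X104.76 Y24.25
G1 X96.71 Y60.21
G1 X71.69 Y32.01
M5
G0 X31.44 Y95.03
M4 S252
G1 X47.74 Y99.05 F3597
G1 X61.28 Y100.15
G1 X72.06 Y98.33
G1 X80.06 Y93.60
G1 X85.30 Y85.94
M5
G0 X107.89 Y77.30
M4 S252
G1 X104.31 Y88.32 F3597
G1 X94.94 Y95.12
G1 X83.36 Y95.12
G1 X73.99 Y88.32
G1 X70.41 Y77.30
G1 X73.99 Y66.28
G1 X83.36 Y59.48
G1 X94.94 Y59.48
G1 X104.31 Y66.28
G1 X107.89 Y77.30
M5
G0 X0.00 Y0.00

viewBox `0 0 118.26 138.58` with mm width/height → 1 unit = 1 mm. Flip: y_m = 138.58 − y_svg.

**Shape 1** — `<rect>` rectangle, stroke `#ff00ff` → engrave (S252, F3597). Machine vertices: (17.47,114.36) → (66.26,114.36) → (66.26,56.34) → (17.47,56.34) → (17.47,114.36). Closed: final G1 returns to the first vertex.

**Shape 2** — `<path>` quadratic bezier, stroke `#ff00ff` → engrave (S252, F3597). Control points (SVG): P0=(76.58,83.06), P1=(72.54,91.43), P2=(54.44,41.76); sampled at t=k/5. Machine vertices: (76.58,55.52) → (74.40,54.49) → (71.10,58.11) → (66.67,66.37) → (61.12,79.27) → (54.44,96.82). Open path.

**Shape 3** — `<polygon>` closed polygon, stroke `#ff00ff` → engrave (S252, F3597). Machine vertices: (71.69,32.01) → (44.70,44.29) → (70.05,37.36) → (61.60,121.62) → (104.76,24.25) → (96.71,60.21) → (71.69,32.01). Closed: final G1 returns to the first vertex.

**Shape 4** — `<path>` quadratic bezier, stroke `#ff00ff` → engrave (S252, F3597). Control points (SVG): P0=(31.44,43.55), P1=(75.66,29.85), P2=(85.30,52.64); sampled at t=k/5. Machine vertices: (31.44,95.03) → (47.74,99.05) → (61.28,100.15) → (72.06,98.33) → (80.06,93.60) → (85.30,85.94). Open path.

**Shape 5** — `<circle>` circle, stroke `#ff00ff` → engrave (S252, F3597). Machine vertices: (107.89,77.30) → (104.31,88.32) → (94.94,95.12) → (83.36,95.12) → (73.99,88.32) → (70.41,77.30) → (73.99,66.28) → (83.36,59.48) → (94.94,59.48) → (104.31,66.28) → (107.89,77.30). Closed: final G1 returns to the first vertex.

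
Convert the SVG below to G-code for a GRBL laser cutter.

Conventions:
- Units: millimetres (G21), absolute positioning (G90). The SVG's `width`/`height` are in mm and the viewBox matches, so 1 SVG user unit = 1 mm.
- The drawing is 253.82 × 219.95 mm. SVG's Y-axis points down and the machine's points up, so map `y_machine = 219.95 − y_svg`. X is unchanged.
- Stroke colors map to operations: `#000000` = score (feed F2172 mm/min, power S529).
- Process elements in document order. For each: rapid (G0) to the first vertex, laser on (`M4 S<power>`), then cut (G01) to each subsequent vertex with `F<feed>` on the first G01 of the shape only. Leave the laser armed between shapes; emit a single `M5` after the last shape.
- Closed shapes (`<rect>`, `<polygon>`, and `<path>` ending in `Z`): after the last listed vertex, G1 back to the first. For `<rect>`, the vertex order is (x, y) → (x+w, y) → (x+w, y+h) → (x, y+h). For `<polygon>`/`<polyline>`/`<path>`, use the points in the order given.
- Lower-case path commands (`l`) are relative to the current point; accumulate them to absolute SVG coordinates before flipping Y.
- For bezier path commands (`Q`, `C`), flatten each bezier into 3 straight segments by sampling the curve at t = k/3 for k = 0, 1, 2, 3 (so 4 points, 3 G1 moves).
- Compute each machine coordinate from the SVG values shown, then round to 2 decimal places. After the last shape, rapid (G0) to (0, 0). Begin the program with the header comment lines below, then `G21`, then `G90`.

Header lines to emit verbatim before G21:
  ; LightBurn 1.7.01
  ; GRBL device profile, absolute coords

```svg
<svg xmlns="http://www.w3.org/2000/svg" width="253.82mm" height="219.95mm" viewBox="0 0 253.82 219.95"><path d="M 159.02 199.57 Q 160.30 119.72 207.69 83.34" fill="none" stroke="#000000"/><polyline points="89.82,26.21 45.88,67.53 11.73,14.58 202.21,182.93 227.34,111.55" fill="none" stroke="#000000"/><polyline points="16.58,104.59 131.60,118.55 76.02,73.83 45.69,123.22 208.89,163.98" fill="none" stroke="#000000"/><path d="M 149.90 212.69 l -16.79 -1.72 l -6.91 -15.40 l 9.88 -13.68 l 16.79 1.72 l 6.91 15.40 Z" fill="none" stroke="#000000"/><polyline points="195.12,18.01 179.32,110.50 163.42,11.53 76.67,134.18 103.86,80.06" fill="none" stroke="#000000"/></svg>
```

1 u = 1 mm; y_m = 219.95 − y.

[1] `<path>` quadratic bezier, #000000→score S529 F2172: (159.02,20.38) → (165.00,68.78) → (181.22,107.53) → (207.69,136.61)

[2] `<polyline>` open polyline, #000000→score S529 F2172: (89.82,193.74) → (45.88,152.42) → (11.73,205.37) → (202.21,37.02) → (227.34,108.40)

[3] `<polyline>` open polyline, #000000→score S529 F2172: (16.58,115.36) → (131.60,101.40) → (76.02,146.12) → (45.69,96.73) → (208.89,55.97)

[4] `<path>` regular polygon, #000000→score S529 F2172: (149.90,7.26) → (133.11,8.98) → (126.20,24.38) → (136.08,38.06) → (152.87,36.34) → (159.78,20.94) → (149.90,7.26) (closed)

[5] `<polyline>` open polyline, #000000→score S529 F2172: (195.12,201.94) → (179.32,109.45) → (163.42,208.42) → (76.67,85.77) → (103.86,139.89)

; LightBurn 1.7.01
; GRBL device profile, absolute coords
G21
G90
G0 X159.02 Y20.38
M4 S529
G01 X165.00 Y68.78 F2172
G01 X181.22 Y107.53
G01 X207.69 Y136.61
G0 X89.82 Y193.74
M4 S529
G01 X45.88 Y152.42 F2172
G01 X11.73 Y205.37
G01 X202.21 Y37.02
G01 X227.34 Y108.40
G0 X16.58 Y115.36
M4 S529
G01 X131.60 Y101.40 F2172
G01 X76.02 Y146.12
G01 X45.69 Y96.73
G01 X208.89 Y55.97
G0 X149.90 Y7.26
M4 S529
G01 X133.11 Y8.98 F2172
G01 X126.20 Y24.38
G01 X136.08 Y38.06
G01 X152.87 Y36.34
G01 X159.78 Y20.94
G01 X149.90 Y7.26
G0 X195.12 Y201.94
M4 S529
G01 X179.32 Y109.45 F2172
G01 X163.42 Y208.42
G01 X76.67 Y85.77
G01 X103.86 Y139.89
M5
G0 X0.00 Y0.00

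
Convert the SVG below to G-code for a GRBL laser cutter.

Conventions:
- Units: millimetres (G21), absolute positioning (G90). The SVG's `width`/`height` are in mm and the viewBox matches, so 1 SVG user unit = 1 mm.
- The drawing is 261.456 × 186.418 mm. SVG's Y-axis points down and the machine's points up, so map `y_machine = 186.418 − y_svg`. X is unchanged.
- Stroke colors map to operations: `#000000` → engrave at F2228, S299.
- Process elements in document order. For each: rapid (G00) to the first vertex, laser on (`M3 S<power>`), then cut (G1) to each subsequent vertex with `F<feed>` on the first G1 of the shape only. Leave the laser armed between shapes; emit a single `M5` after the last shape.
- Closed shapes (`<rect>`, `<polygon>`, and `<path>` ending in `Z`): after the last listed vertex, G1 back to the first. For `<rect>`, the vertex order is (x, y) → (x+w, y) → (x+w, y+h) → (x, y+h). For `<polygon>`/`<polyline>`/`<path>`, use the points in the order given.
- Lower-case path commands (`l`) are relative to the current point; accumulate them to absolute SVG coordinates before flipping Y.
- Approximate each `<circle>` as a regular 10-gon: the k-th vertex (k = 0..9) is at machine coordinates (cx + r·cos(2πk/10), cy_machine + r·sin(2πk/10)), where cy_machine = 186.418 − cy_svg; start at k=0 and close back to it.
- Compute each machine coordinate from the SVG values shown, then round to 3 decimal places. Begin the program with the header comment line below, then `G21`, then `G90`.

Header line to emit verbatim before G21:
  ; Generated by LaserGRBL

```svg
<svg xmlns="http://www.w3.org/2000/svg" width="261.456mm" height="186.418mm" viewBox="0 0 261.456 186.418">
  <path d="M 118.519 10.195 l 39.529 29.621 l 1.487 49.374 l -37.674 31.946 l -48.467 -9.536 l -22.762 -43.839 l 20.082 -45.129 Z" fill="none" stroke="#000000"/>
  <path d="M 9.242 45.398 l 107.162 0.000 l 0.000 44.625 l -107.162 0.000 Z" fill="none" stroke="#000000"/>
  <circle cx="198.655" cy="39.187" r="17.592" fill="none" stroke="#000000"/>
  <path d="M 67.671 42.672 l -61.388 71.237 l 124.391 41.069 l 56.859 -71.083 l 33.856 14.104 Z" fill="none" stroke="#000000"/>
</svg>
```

Since the viewBox matches the mm dimensions, user units are millimetres directly. The only transform is the Y-flip y_m = 186.418 − y_svg.

Shape 1 is a regular polygon drawn with `<path>`. Its stroke #000000 means engrave at S299, F2228. After flipping Y the toolpath is (118.519,176.223) → (158.048,146.602) → (159.535,97.228) → (121.861,65.282) → (73.394,74.818) → (50.632,118.657) → (70.714,163.786) → (118.519,176.223), returning to the start.

Shape 2 is a rectangle drawn with `<path>`. Its stroke #000000 means engrave at S299, F2228. After flipping Y the toolpath is (9.242,141.020) → (116.404,141.020) → (116.404,96.395) → (9.242,96.395) → (9.242,141.020), returning to the start.

Shape 3 is a circle drawn with `<circle>`. Its stroke #000000 means engrave at S299, F2228. After flipping Y the toolpath is (216.247,147.231) → (212.887,157.571) → (204.091,163.962) → (193.219,163.962) → (184.423,157.571) → (181.063,147.231) → (184.423,136.891) → (193.219,130.500) → (204.091,130.500) → (212.887,136.891) → (216.247,147.231), returning to the start.

Shape 4 is a closed polygon drawn with `<path>`. Its stroke #000000 means engrave at S299, F2228. After flipping Y the toolpath is (67.671,143.746) → (6.283,72.509) → (130.674,31.440) → (187.533,102.523) → (221.389,88.419) → (67.671,143.746), returning to the start.

; Generated by LaserGRBL
G21
G90
G00 X118.519 Y176.223
M3 S299
G1 X158.048 Y146.602 F2228
G1 X159.535 Y97.228
G1 X121.861 Y65.282
G1 X73.394 Y74.818
G1 X50.632 Y118.657
G1 X70.714 Y163.786
G1 X118.519 Y176.223
G00 X9.242 Y141.020
M3 S299
G1 X116.404 Y141.020 F2228
G1 X116.404 Y96.395
G1 X9.242 Y96.395
G1 X9.242 Y141.020
G00 X216.247 Y147.231
M3 S299
G1 X212.887 Y157.571 F2228
G1 X204.091 Y163.962
G1 X193.219 Y163.962
G1 X184.423 Y157.571
G1 X181.063 Y147.231
G1 X184.423 Y136.891
G1 X193.219 Y130.500
G1 X204.091 Y130.500
G1 X212.887 Y136.891
G1 X216.247 Y147.231
G00 X67.671 Y143.746
M3 S299
G1 X6.283 Y72.509 F2228
G1 X130.674 Y31.440
G1 X187.533 Y102.523
G1 X221.389 Y88.419
G1 X67.671 Y143.746
M5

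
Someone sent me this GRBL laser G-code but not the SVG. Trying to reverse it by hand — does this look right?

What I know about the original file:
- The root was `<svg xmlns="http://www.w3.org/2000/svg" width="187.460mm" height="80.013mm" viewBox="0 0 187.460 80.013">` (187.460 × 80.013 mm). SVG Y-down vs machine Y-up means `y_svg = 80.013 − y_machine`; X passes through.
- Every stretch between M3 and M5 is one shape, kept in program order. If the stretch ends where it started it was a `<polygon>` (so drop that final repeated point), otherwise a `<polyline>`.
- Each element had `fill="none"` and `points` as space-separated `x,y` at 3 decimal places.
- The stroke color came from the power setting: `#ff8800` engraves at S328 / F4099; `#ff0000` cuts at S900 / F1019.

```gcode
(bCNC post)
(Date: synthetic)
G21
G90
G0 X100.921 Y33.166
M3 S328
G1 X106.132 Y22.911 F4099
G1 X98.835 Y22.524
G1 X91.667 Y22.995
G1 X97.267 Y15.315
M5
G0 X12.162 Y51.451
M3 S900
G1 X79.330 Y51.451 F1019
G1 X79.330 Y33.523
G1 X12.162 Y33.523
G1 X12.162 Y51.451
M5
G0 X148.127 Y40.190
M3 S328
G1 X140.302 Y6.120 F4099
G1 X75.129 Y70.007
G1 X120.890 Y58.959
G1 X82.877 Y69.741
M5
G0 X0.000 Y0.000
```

Machine Y-up, SVG Y-down with viewBox height 80.013, so y_svg = 80.013 − y_machine; X carries over.

Run 1: the run's S328 means `#ff8800` (engrave). The run is open, so emit a `<polyline>` with points (Y-flipped): 100.921,46.847 106.132,57.102 98.835,57.489 91.667,57.018 97.267,64.698.

Run 2: the run's S900 means `#ff0000` (cut). The run returns to its start, so emit a `<polygon>` with points (Y-flipped): 12.162,28.562 79.330,28.562 79.330,46.490 12.162,46.490.

Run 3: the run's S328 means `#ff8800` (engrave). The run is open, so emit a `<polyline>` with points (Y-flipped): 148.127,39.823 140.302,73.893 75.129,10.006 120.890,21.054 82.877,10.272.

<svg xmlns="http://www.w3.org/2000/svg" width="187.460mm" height="80.013mm" viewBox="0 0 187.460 80.013">
  <polyline points="100.921,46.847 106.132,57.102 98.835,57.489 91.667,57.018 97.267,64.698" fill="none" stroke="#ff8800"/>
  <polygon points="12.162,28.562 79.330,28.562 79.330,46.490 12.162,46.490" fill="none" stroke="#ff0000"/>
  <polyline points="148.127,39.823 140.302,73.893 75.129,10.006 120.890,21.054 82.877,10.272" fill="none" stroke="#ff8800"/>
</svg>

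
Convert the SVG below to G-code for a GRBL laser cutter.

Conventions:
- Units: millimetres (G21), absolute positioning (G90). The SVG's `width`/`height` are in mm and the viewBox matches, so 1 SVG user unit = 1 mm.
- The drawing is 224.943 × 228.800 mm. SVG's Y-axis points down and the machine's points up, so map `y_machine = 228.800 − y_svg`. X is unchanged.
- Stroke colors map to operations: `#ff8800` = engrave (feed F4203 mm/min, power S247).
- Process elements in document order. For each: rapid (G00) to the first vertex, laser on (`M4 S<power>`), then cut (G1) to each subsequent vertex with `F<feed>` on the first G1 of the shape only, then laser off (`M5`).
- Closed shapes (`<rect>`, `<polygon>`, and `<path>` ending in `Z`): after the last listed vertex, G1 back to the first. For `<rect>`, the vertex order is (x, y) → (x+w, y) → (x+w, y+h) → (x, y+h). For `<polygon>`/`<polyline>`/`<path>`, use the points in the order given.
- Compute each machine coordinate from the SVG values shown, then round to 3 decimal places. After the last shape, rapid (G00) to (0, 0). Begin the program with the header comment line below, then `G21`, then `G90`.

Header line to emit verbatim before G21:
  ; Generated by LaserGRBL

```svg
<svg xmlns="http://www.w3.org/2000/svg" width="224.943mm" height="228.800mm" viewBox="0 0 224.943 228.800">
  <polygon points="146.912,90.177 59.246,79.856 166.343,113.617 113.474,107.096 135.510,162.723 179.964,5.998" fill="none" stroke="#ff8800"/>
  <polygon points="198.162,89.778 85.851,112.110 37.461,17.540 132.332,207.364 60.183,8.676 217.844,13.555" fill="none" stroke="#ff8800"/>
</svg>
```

; Generated by LaserGRBL
G21
G90
G00 X146.912 Y138.623
M4 S247
G1 X59.246 Y148.944 F4203
G1 X166.343 Y115.183
G1 X113.474 Y121.704
G1 X135.510 Y66.077
G1 X179.964 Y222.802
G1 X146.912 Y138.623
M5
G00 X198.162 Y139.022
M4 S247
G1 X85.851 Y116.690 F4203
G1 X37.461 Y211.260
G1 X132.332 Y21.436
G1 X60.183 Y220.124
G1 X217.844 Y215.245
G1 X198.162 Y139.022
M5
G00 X0.000 Y0.000

viewBox `0 0 224.943 228.800` with mm width/height → 1 unit = 1 mm. Flip: y_m = 228.800 − y_svg.

**Shape 1** — `<polygon>` closed polygon, stroke `#ff8800` → engrave (S247, F4203). Machine vertices: (146.912,138.623) → (59.246,148.944) → (166.343,115.183) → (113.474,121.704) → (135.510,66.077) → (179.964,222.802) → (146.912,138.623). Closed: final G1 returns to the first vertex.

**Shape 2** — `<polygon>` closed polygon, stroke `#ff8800` → engrave (S247, F4203). Machine vertices: (198.162,139.022) → (85.851,116.690) → (37.461,211.260) → (132.332,21.436) → (60.183,220.124) → (217.844,215.245) → (198.162,139.022). Closed: final G1 returns to the first vertex.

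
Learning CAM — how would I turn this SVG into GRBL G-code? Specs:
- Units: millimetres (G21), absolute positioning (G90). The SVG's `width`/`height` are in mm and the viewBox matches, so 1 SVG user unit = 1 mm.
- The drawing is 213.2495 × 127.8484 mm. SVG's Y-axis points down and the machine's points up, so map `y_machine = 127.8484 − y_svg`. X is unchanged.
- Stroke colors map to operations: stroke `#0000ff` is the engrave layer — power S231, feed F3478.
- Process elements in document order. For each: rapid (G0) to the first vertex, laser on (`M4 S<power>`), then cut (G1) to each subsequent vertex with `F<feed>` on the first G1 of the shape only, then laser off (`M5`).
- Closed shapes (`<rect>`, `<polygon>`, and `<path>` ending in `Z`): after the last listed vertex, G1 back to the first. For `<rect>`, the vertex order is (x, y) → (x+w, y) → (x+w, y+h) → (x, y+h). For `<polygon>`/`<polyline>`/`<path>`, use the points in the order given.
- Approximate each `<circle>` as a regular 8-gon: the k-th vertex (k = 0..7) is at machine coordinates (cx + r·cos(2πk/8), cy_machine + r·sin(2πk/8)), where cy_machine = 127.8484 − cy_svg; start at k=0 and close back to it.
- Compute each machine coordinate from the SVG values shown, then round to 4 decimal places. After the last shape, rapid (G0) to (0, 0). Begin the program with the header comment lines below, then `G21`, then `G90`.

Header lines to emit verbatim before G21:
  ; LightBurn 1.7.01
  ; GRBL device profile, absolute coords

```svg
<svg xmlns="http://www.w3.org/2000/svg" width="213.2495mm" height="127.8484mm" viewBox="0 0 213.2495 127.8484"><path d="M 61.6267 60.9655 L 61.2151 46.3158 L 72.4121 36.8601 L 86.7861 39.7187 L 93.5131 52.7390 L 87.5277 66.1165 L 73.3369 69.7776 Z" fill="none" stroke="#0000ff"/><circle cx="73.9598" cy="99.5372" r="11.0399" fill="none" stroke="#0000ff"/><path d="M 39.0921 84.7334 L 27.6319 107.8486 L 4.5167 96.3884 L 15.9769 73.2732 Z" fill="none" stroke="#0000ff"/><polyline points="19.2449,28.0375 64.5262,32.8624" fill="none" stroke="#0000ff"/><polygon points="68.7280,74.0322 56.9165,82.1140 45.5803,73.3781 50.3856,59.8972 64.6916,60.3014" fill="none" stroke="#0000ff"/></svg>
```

viewBox `0 0 213.2495 127.8484` with mm width/height → 1 unit = 1 mm. Flip: y_m = 127.8484 − y_svg.

**Shape 1** — `<path>` regular polygon, stroke `#0000ff` → engrave (S231, F3478). Machine vertices: (61.6267,66.8829) → (61.2151,81.5326) → (72.4121,90.9883) → (86.7861,88.1297) → (93.5131,75.1094) → (87.5277,61.7319) → (73.3369,58.0708) → (61.6267,66.8829). Closed: final G1 returns to the first vertex.

**Shape 2** — `<circle>` circle, stroke `#0000ff` → engrave (S231, F3478). Machine vertices: (84.9997,28.3112) → (81.7662,36.1176) → (73.9598,39.3511) → (66.1534,36.1176) → (62.9199,28.3112) → (66.1534,20.5048) → (73.9598,17.2713) → (81.7662,20.5048) → (84.9997,28.3112). Closed: final G1 returns to the first vertex.

**Shape 3** — `<path>` regular polygon, stroke `#0000ff` → engrave (S231, F3478). Machine vertices: (39.0921,43.1150) → (27.6319,19.9998) → (4.5167,31.4600) → (15.9769,54.5752) → (39.0921,43.1150). Closed: final G1 returns to the first vertex.

**Shape 4** — `<polyline>` line segment, stroke `#0000ff` → engrave (S231, F3478). Machine vertices: (19.2449,99.8109) → (64.5262,94.9860). Open path.

**Shape 5** — `<polygon>` regular polygon, stroke `#0000ff` → engrave (S231, F3478). Machine vertices: (68.7280,53.8162) → (56.9165,45.7344) → (45.5803,54.4703) → (50.3856,67.9512) → (64.6916,67.5470) → (68.7280,53.8162). Closed: final G1 returns to the first vertex.

; LightBurn 1.7.01
; GRBL device profile, absolute coords
G21
G90
G0 X61.6267 Y66.8829
M4 S231
G1 X61.2151 Y81.5326 F3478
G1 X72.4121 Y90.9883
G1 X86.7861 Y88.1297
G1 X93.5131 Y75.1094
G1 X87.5277 Y61.7319
G1 X73.3369 Y58.0708
G1 X61.6267 Y66.8829
M5
G0 X84.9997 Y28.3112
M4 S231
G1 X81.7662 Y36.1176 F3478
G1 X73.9598 Y39.3511
G1 X66.1534 Y36.1176
G1 X62.9199 Y28.3112
G1 X66.1534 Y20.5048
G1 X73.9598 Y17.2713
G1 X81.7662 Y20.5048
G1 X84.9997 Y28.3112
M5
G0 X39.0921 Y43.1150
M4 S231
G1 X27.6319 Y19.9998 F3478
G1 X4.5167 Y31.4600
G1 X15.9769 Y54.5752
G1 X39.0921 Y43.1150
M5
G0 X19.2449 Y99.8109
M4 S231
G1 X64.5262 Y94.9860 F3478
M5
G0 X68.7280 Y53.8162
M4 S231
G1 X56.9165 Y45.7344 F3478
G1 X45.5803 Y54.4703
G1 X50.3856 Y67.9512
G1 X64.6916 Y67.5470
G1 X68.7280 Y53.8162
M5
G0 X0.0000 Y0.0000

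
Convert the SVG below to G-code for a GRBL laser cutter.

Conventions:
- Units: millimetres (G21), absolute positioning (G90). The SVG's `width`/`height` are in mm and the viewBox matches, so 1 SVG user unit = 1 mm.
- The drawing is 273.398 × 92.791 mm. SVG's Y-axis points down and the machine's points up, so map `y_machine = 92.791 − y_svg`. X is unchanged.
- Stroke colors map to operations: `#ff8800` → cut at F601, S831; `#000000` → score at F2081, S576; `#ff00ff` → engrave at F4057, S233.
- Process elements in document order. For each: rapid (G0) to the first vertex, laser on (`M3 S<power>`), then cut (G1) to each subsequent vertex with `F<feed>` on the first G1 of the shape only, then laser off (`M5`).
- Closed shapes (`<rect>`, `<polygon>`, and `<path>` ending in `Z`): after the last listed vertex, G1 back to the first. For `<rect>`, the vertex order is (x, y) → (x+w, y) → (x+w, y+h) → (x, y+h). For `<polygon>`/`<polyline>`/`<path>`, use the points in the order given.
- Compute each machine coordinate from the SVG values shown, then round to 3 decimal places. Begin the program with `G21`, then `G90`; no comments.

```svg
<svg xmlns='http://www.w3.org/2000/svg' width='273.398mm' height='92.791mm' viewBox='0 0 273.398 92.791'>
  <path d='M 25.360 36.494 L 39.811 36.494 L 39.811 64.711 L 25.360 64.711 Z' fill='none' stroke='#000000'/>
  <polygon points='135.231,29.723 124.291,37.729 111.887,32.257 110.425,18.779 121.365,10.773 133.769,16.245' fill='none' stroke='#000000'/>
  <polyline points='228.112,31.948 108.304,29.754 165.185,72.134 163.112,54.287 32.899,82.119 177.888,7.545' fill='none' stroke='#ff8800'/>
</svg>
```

G21
G90
G0 X25.360 Y56.297
M3 S576
G1 X39.811 Y56.297 F2081
G1 X39.811 Y28.080
G1 X25.360 Y28.080
G1 X25.360 Y56.297
M5
G0 X135.231 Y63.068
M3 S576
G1 X124.291 Y55.062 F2081
G1 X111.887 Y60.534
G1 X110.425 Y74.012
G1 X121.365 Y82.018
G1 X133.769 Y76.546
G1 X135.231 Y63.068
M5
G0 X228.112 Y60.843
M3 S831
G1 X108.304 Y63.037 F601
G1 X165.185 Y20.657
G1 X163.112 Y38.504
G1 X32.899 Y10.672
G1 X177.888 Y85.246
M5

1 u = 1 mm; y_m = 92.791 − y.

[1] `<path>` rectangle, #000000→score S576 F2081: (25.360,56.297) → (39.811,56.297) → (39.811,28.080) → (25.360,28.080) → (25.360,56.297) (closed)

[2] `<polygon>` regular polygon, #000000→score S576 F2081: (135.231,63.068) → (124.291,55.062) → (111.887,60.534) → (110.425,74.012) → (121.365,82.018) → (133.769,76.546) → (135.231,63.068) (closed)

[3] `<polyline>` open polyline, #ff8800→cut S831 F601: (228.112,60.843) → (108.304,63.037) → (165.185,20.657) → (163.112,38.504) → (32.899,10.672) → (177.888,85.246)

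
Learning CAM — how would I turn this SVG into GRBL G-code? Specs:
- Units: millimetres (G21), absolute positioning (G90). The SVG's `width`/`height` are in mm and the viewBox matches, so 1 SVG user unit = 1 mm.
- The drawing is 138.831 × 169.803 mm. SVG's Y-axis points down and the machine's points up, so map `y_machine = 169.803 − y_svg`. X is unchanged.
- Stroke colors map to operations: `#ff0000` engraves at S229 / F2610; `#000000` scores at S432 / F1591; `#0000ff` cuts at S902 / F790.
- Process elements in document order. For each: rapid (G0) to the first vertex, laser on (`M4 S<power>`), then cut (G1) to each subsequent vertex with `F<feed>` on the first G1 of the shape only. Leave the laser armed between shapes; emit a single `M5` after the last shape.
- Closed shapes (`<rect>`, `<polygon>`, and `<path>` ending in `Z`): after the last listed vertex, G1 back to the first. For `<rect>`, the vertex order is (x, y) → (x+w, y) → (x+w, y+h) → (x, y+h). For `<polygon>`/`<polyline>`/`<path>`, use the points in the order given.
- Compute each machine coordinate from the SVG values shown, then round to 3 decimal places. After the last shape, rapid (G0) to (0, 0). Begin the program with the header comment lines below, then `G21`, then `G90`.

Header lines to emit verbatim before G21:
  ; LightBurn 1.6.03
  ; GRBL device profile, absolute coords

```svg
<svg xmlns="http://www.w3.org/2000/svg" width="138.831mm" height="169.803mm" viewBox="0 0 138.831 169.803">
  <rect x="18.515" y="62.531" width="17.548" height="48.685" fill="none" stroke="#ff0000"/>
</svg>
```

; LightBurn 1.6.03
; GRBL device profile, absolute coords
G21
G90
G0 X18.515 Y107.272
M4 S229
G1 X36.063 Y107.272 F2610
G1 X36.063 Y58.587
G1 X18.515 Y58.587
G1 X18.515 Y107.272
M5
G0 X0.000 Y0.000

Since the viewBox matches the mm dimensions, user units are millimetres directly. The only transform is the Y-flip y_m = 169.803 − y_svg.

Shape 1 is a rectangle drawn with `<rect>`. Its stroke #ff0000 means engrave at S229, F2610. After flipping Y the toolpath is (18.515,107.272) → (36.063,107.272) → (36.063,58.587) → (18.515,58.587) → (18.515,107.272), returning to the start.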